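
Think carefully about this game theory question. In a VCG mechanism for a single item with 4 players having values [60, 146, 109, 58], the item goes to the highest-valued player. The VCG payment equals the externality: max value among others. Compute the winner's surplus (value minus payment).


Step 1: The winner is the agent with the highest value: agent 1 with value 146
Step 2: Values of other agents: [60, 109, 58]
Step 3: VCG payment = max of others' values = 109
Step 4: Surplus = 146 - 109 = 37

37


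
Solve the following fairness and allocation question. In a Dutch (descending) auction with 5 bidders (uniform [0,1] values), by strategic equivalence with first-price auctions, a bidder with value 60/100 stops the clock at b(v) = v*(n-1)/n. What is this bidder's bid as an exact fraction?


Step 1: Dutch auctions are strategically equivalent to first-price auctions
Step 2: The equilibrium bid is b(v) = v*(n-1)/n
Step 3: b = 3/5 * 4/5
Step 4: b = 12/25

12/25


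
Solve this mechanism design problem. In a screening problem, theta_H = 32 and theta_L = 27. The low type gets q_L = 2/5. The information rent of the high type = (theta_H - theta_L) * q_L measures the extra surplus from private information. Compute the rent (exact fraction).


Step 1: theta_H - theta_L = 32 - 27 = 5
Step 2: Information rent = (theta_H - theta_L) * q_L
Step 3: = 5 * 2/5
Step 4: = 2

2


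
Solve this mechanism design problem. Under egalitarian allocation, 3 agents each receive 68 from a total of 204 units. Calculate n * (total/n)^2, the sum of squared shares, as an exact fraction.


Step 1: Each agent's share = 204/3 = 68
Step 2: Square of each share = (68)^2 = 4624
Step 3: Sum of squares = 3 * 4624 = 13872

13872


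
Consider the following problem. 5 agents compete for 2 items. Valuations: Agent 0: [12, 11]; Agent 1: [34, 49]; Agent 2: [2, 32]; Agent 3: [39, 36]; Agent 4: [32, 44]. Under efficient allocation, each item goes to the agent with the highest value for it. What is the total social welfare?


Step 1: For each item, find the maximum value among all agents.
Step 2: Item 0 -> Agent 3 (value 39)
Step 3: Item 1 -> Agent 1 (value 49)
Step 4: Total welfare = 39 + 49 = 88

88


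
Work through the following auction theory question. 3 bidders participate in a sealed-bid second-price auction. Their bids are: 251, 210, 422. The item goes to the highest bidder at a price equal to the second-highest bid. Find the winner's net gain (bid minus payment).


Step 1: Sort bids in descending order: 422, 251, 210
Step 2: The winning bid is the highest: 422
Step 3: The payment equals the second-highest bid: 251
Step 4: Surplus = winner's bid - payment = 422 - 251 = 171

171


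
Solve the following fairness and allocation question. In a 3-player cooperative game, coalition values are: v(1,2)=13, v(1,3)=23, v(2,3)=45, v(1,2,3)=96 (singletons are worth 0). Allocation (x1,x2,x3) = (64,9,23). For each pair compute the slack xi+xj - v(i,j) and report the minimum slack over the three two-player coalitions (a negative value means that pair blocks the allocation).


Step 1: Slack for coalition (1,2): x1+x2 - v12 = 73 - 13 = 60
Step 2: Slack for coalition (1,3): x1+x3 - v13 = 87 - 23 = 64
Step 3: Slack for coalition (2,3): x2+x3 - v23 = 32 - 45 = -13
Step 4: Minimum slack = min(60, 64, -13) = -13, attained by (2,3); coalition (2,3) can block (slack < 0), so the allocation is not in the core

-13


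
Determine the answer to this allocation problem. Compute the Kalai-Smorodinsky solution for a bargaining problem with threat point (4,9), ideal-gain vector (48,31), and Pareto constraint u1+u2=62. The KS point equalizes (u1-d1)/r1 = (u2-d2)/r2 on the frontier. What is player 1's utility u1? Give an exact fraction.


Step 1: At the KS point, (u1-d1)/r1 = (u2-d2)/r2 = t and u1+u2 = 62
Step 2: u1 = d1 + r1*t and u2 = d2 + r2*t, so (d1 + r1*t) + (d2 + r2*t) = 62
Step 3: t = (62 - 4 - 9)/(48 + 31) = 49/79
Step 4: u1 = d1 + r1*t = 4 + 48 * 49/79 = 2668/79
Step 5: (Check: u2 = d2 + r2*t = 2230/79; u1+u2 = 2668/79 + 2230/79 = 62, on the frontier.)

2668/79


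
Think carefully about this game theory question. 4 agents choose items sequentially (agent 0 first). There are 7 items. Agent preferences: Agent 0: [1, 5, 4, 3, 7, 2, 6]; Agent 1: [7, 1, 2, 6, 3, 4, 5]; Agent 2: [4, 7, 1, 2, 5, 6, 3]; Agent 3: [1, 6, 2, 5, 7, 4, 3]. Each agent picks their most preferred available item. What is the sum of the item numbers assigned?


Step 1: Agent 0 picks item 1
Step 2: Agent 1 picks item 7
Step 3: Agent 2 picks item 4
Step 4: Agent 3 picks item 6
Step 5: Sum = 1 + 7 + 4 + 6 = 18

18


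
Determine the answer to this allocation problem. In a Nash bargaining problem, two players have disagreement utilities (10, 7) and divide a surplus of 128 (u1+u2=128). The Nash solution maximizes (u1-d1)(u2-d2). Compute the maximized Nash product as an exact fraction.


Step 1: The Nash solution splits surplus symmetrically above the disagreement point
Step 2: u1 = (total + d1 - d2)/2 = (128 + 10 - 7)/2 = 131/2
Step 3: u2 = (total - d1 + d2)/2 = (128 - 10 + 7)/2 = 125/2
Step 4: Nash product = (131/2 - 10) * (125/2 - 7)
Step 5: = 111/2 * 111/2 = 12321/4

12321/4


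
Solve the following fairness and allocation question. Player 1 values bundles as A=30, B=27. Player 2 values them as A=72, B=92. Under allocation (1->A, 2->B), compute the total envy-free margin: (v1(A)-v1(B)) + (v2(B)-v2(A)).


Step 1: Player 1's margin = v1(A) - v1(B) = 30 - 27 = 3
Step 2: Player 2's margin = v2(B) - v2(A) = 92 - 72 = 20
Step 3: Total margin = 3 + 20 = 23

23


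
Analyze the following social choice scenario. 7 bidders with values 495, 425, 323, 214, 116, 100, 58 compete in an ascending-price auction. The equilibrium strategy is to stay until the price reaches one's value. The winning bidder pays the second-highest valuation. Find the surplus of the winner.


Step 1: Identify the highest value: 495
Step 2: Identify the second-highest value: 425
Step 3: The final price = second-highest value = 425
Step 4: Surplus = 495 - 425 = 70

70


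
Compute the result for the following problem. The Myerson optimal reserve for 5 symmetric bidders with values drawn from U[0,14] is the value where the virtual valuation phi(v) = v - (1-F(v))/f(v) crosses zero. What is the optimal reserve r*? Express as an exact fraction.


Step 1: For U[0,14], F(v) = v/14 and f(v) = 1/14
Step 2: phi(v) = v - (1 - v/14)/(1/14) = v - (14 - v) = 2v - 14
Step 3: Set phi(r*) = 0: 2r* - 14 = 0
Step 4: r* = 14/2 = 7 (the number of bidders n = 5 does not enter)

7


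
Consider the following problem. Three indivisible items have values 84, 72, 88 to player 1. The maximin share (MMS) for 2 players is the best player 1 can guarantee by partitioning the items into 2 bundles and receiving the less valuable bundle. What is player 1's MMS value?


Step 1: Item values = 84, 72, 88
Step 2: Enumerate all 2-bundle partitions and take the smaller bundle:
  Partition 1: {84} vs {72,88} -> bundles 84, 160; min = 84
  Partition 2: {72} vs {84,88} -> bundles 72, 172; min = 72
  Partition 3: {88} vs {84,72} -> bundles 88, 156; min = 88
Step 3: MMS = max(84, 72, 88) = 88

88


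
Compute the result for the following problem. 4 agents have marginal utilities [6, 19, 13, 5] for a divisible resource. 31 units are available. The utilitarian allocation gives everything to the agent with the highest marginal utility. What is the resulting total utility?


Step 1: The marginal utilities are [6, 19, 13, 5]
Step 2: The highest marginal utility is 19
Step 3: All 31 units go to that agent
Step 4: Total utility = 19 * 31 = 589

589


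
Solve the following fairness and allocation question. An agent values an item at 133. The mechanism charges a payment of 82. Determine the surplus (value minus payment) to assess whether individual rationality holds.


Step 1: Surplus = value - payment = 133 - 82 = 51
Step 2: IR is satisfied (surplus >= 0)

51


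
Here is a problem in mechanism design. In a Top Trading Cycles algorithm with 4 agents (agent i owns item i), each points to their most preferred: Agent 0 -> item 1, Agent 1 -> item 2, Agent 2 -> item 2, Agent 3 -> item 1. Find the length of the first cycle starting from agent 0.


Step 1: Trace the pointer graph from agent 0: 0 -> 1 -> 2 -> 2
Step 2: A cycle is detected when we revisit agent 2
Step 3: The cycle is: 2 -> 2
Step 4: Cycle length = 1

1


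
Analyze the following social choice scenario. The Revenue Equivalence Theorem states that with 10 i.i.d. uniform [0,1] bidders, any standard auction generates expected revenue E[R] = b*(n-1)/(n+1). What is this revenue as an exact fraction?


Step 1: By Revenue Equivalence, expected revenue = b*(n-1)/(n+1)
Step 2: Substituting n = 10, b = 1
Step 3: Revenue = 1*(10-1)/(10+1) = 1*9/11
Step 4: Revenue = 9/11

9/11


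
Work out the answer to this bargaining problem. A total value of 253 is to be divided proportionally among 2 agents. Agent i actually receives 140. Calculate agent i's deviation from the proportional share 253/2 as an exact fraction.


Step 1: Proportional share = 253/2
Step 2: Agent's actual allocation = 140
Step 3: Excess = 140 - 253/2 = 27/2

27/2


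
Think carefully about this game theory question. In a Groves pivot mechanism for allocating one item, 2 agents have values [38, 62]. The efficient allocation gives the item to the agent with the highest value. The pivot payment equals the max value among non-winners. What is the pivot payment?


Step 1: The efficient winner is agent 1 with value 62
Step 2: Other agents' values: [38]
Step 3: Pivot payment = max(others) = 38
Step 4: The winner pays 38

38


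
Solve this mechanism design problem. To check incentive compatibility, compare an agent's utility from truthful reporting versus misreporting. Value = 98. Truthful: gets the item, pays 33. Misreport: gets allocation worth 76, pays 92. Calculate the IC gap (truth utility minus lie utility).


Step 1: U(truth) = value - payment = 98 - 33 = 65
Step 2: U(lie) = allocation - payment = 76 - 92 = -16
Step 3: IC gap = 65 - (-16) = 81

81


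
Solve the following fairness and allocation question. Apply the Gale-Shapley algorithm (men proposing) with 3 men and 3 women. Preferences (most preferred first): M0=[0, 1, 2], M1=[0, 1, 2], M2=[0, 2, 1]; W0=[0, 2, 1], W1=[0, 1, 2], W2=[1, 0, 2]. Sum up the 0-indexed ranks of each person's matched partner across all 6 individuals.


Step 1: Run Gale-Shapley (men propose, women hold best offer):
  M0 proposes to W0; she accepts
  M1 proposes to W0; rejected
  M1 proposes to W1; she accepts
  M2 proposes to W0; rejected
  M2 proposes to W2; she accepts
Step 2: Final matching: W0-M0, W1-M1, W2-M2
Step 3: 0-indexed ranks (man's rank of his match, then woman's): 0 + 0 + 1 + 1 + 1 + 2
Step 4: Total rank sum = 5

5


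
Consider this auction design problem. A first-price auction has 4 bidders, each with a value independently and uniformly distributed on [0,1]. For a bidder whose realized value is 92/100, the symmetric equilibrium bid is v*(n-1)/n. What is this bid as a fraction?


Step 1: The symmetric BNE bidding function is b(v) = v * (n-1) / n
Step 2: Substitute v = 23/25 and n = 4
Step 3: b = 23/25 * 3/4
Step 4: b = 69/100

69/100


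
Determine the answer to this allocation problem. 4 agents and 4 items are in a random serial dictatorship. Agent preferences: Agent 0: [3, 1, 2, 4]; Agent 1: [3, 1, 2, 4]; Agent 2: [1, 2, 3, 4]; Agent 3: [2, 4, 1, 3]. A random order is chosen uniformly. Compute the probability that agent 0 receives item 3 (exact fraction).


Step 1: Agent 0 wants item 3
Step 2: There are 24 possible orderings of agents
Step 3: In 12 orderings, agent 0 gets item 3
Step 4: Probability = 12/24 = 1/2

1/2


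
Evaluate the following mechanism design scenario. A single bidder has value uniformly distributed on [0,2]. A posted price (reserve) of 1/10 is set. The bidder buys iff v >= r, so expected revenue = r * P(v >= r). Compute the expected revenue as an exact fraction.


Step 1: Posted price r = 1/10, value support [0,2]
Step 2: P(v >= r) = (2 - 1/10)/2 = 19/20
Step 3: Expected revenue = r * P(v >= r) = 1/10 * 19/20
Step 4: Revenue = 19/200

19/200


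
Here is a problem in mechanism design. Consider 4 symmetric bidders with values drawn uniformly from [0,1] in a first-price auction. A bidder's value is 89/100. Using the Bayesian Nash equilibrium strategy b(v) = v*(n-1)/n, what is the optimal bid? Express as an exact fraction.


Step 1: The symmetric BNE bidding function is b(v) = v * (n-1) / n
Step 2: Substitute v = 89/100 and n = 4
Step 3: b = 89/100 * 3/4
Step 4: b = 267/400

267/400


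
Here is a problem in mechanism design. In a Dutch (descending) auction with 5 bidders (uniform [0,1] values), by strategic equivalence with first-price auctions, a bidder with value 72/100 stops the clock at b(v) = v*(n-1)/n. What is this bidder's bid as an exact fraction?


Step 1: Dutch auctions are strategically equivalent to first-price auctions
Step 2: The equilibrium bid is b(v) = v*(n-1)/n
Step 3: b = 18/25 * 4/5
Step 4: b = 72/125

72/125


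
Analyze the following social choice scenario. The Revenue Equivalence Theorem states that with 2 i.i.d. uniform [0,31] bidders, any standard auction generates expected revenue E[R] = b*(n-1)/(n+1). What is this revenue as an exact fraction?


Step 1: By Revenue Equivalence, expected revenue = b*(n-1)/(n+1)
Step 2: Substituting n = 2, b = 31
Step 3: Revenue = 31*(2-1)/(2+1) = 31*1/3
Step 4: Revenue = 31/3

31/3


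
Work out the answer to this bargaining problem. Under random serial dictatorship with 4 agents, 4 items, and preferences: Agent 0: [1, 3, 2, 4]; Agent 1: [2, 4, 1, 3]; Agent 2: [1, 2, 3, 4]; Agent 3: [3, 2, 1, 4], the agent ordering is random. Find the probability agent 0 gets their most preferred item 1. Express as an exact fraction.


Step 1: Agent 0 wants item 1
Step 2: There are 24 possible orderings of agents
Step 3: In 12 orderings, agent 0 gets item 1
Step 4: Probability = 12/24 = 1/2

1/2


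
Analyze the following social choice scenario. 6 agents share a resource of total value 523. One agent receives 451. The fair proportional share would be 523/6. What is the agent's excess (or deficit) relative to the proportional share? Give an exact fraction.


Step 1: Proportional share = 523/6
Step 2: Agent's actual allocation = 451
Step 3: Excess = 451 - 523/6 = 2183/6

2183/6


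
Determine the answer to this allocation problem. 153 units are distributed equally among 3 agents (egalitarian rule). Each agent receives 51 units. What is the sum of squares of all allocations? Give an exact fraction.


Step 1: Each agent's share = 153/3 = 51
Step 2: Square of each share = (51)^2 = 2601
Step 3: Sum of squares = 3 * 2601 = 7803

7803


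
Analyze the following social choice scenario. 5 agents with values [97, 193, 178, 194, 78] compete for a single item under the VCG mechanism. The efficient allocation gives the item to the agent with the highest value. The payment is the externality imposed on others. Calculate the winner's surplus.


Step 1: The winner is the agent with the highest value: agent 3 with value 194
Step 2: Values of other agents: [97, 193, 178, 78]
Step 3: VCG payment = max of others' values = 193
Step 4: Surplus = 194 - 193 = 1

1


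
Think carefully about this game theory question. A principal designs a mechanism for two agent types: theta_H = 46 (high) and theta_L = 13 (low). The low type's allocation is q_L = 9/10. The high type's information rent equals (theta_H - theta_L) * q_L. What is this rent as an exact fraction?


Step 1: theta_H - theta_L = 46 - 13 = 33
Step 2: Information rent = (theta_H - theta_L) * q_L
Step 3: = 33 * 9/10
Step 4: = 297/10

297/10


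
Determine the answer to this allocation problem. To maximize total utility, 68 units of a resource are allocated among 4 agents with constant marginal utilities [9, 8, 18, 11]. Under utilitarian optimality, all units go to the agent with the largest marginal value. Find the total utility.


Step 1: The marginal utilities are [9, 8, 18, 11]
Step 2: The highest marginal utility is 18
Step 3: All 68 units go to that agent
Step 4: Total utility = 18 * 68 = 1224

1224


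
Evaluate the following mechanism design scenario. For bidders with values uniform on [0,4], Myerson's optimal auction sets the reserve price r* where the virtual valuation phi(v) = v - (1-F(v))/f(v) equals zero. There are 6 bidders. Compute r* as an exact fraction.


Step 1: For U[0,4], F(v) = v/4 and f(v) = 1/4
Step 2: phi(v) = v - (1 - v/4)/(1/4) = v - (4 - v) = 2v - 4
Step 3: Set phi(r*) = 0: 2r* - 4 = 0
Step 4: r* = 4/2 = 2 (the number of bidders n = 6 does not enter)

2


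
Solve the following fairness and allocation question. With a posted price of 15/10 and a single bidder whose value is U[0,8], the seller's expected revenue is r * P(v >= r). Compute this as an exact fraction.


Step 1: Posted price r = 3/2, value support [0,8]
Step 2: P(v >= r) = (8 - 3/2)/8 = 13/16
Step 3: Expected revenue = r * P(v >= r) = 3/2 * 13/16
Step 4: Revenue = 39/32

39/32


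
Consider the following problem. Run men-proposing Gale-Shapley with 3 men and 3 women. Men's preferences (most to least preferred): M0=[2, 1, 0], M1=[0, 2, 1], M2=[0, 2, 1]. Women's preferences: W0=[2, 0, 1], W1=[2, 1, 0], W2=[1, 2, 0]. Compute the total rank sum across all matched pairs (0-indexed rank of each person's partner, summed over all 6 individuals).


Step 1: Run Gale-Shapley (men propose, women hold best offer):
  M0 proposes to W2; she accepts
  M1 proposes to W0; she accepts
  M2 proposes to W0; she switches from M1
  M1 proposes to W2; she switches from M0
  M0 proposes to W1; she accepts
Step 2: Final matching: W0-M2, W1-M0, W2-M1
Step 3: 0-indexed ranks (man's rank of his match, then woman's): 0 + 0 + 1 + 2 + 1 + 0
Step 4: Total rank sum = 4

4


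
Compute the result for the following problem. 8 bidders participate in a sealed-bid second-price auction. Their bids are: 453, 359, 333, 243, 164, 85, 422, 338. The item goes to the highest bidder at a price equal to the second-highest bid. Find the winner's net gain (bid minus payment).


Step 1: Sort bids in descending order: 453, 422, 359, 338, 333, 243, 164, 85
Step 2: The winning bid is the highest: 453
Step 3: The payment equals the second-highest bid: 422
Step 4: Surplus = winner's bid - payment = 453 - 422 = 31

31


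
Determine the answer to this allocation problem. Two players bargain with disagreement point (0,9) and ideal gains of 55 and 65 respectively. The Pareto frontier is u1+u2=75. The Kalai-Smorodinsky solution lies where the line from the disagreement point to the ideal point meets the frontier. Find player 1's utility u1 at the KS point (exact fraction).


Step 1: At the KS point, (u1-d1)/r1 = (u2-d2)/r2 = t and u1+u2 = 75
Step 2: u1 = d1 + r1*t and u2 = d2 + r2*t, so (d1 + r1*t) + (d2 + r2*t) = 75
Step 3: t = (75 - 0 - 9)/(55 + 65) = 66/120 = 11/20
Step 4: u1 = d1 + r1*t = 0 + 55 * 11/20 = 121/4
Step 5: (Check: u2 = d2 + r2*t = 179/4; u1+u2 = 121/4 + 179/4 = 75, on the frontier.)

121/4


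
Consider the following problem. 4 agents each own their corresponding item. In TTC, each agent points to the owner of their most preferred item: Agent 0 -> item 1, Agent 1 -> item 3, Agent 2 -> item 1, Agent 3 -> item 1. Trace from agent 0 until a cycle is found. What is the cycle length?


Step 1: Trace the pointer graph from agent 0: 0 -> 1 -> 3 -> 1
Step 2: A cycle is detected when we revisit agent 1
Step 3: The cycle is: 1 -> 3 -> 1
Step 4: Cycle length = 2

2


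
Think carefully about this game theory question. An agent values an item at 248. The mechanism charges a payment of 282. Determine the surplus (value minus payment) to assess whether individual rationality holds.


Step 1: Surplus = value - payment = 248 - 282 = -34
Step 2: IR is violated (surplus < 0)

-34


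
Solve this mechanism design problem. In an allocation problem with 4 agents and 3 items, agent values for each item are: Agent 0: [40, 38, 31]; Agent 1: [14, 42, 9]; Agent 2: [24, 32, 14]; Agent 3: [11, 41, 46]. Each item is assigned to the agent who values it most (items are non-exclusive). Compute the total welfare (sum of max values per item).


Step 1: For each item, find the maximum value among all agents.
Step 2: Item 0 -> Agent 0 (value 40)
Step 3: Item 1 -> Agent 1 (value 42)
Step 4: Item 2 -> Agent 3 (value 46)
Step 5: Total welfare = 40 + 42 + 46 = 128

128


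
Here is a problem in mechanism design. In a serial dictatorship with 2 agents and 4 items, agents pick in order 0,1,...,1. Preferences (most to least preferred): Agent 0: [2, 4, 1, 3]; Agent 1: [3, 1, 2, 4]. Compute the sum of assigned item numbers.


Step 1: Agent 0 picks item 2
Step 2: Agent 1 picks item 3
Step 3: Sum = 2 + 3 = 5

5


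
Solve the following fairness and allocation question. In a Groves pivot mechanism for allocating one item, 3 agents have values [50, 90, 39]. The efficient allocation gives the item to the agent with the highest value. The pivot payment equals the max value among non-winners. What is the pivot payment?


Step 1: The efficient winner is agent 1 with value 90
Step 2: Other agents' values: [50, 39]
Step 3: Pivot payment = max(others) = 50
Step 4: The winner pays 50

50


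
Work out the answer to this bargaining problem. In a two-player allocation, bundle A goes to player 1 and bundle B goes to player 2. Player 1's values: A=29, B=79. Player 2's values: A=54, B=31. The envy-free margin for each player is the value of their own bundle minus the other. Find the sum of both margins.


Step 1: Player 1's margin = v1(A) - v1(B) = 29 - 79 = -50
Step 2: Player 2's margin = v2(B) - v2(A) = 31 - 54 = -23
Step 3: Total margin = -50 + -23 = -73

-73


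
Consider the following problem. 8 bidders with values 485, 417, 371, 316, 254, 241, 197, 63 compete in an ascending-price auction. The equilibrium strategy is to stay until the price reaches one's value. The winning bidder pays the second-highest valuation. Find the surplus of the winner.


Step 1: Identify the highest value: 485
Step 2: Identify the second-highest value: 417
Step 3: The final price = second-highest value = 417
Step 4: Surplus = 485 - 417 = 68

68


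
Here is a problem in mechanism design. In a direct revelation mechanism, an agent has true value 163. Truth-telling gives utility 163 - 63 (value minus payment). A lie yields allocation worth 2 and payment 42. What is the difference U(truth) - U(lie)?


Step 1: U(truth) = value - payment = 163 - 63 = 100
Step 2: U(lie) = allocation - payment = 2 - 42 = -40
Step 3: IC gap = 100 - (-40) = 140

140


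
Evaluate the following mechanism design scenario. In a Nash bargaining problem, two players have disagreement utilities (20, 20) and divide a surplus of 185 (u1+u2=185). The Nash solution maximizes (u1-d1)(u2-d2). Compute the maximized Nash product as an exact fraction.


Step 1: The Nash solution splits surplus symmetrically above the disagreement point
Step 2: u1 = (total + d1 - d2)/2 = (185 + 20 - 20)/2 = 185/2
Step 3: u2 = (total - d1 + d2)/2 = (185 - 20 + 20)/2 = 185/2
Step 4: Nash product = (185/2 - 20) * (185/2 - 20)
Step 5: = 145/2 * 145/2 = 21025/4

21025/4


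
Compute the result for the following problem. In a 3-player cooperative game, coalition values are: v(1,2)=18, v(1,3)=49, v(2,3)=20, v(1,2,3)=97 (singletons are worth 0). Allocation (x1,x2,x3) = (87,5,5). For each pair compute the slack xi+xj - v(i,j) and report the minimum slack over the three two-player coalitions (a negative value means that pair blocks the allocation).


Step 1: Slack for coalition (1,2): x1+x2 - v12 = 92 - 18 = 74
Step 2: Slack for coalition (1,3): x1+x3 - v13 = 92 - 49 = 43
Step 3: Slack for coalition (2,3): x2+x3 - v23 = 10 - 20 = -10
Step 4: Minimum slack = min(74, 43, -10) = -10, attained by (2,3); coalition (2,3) can block (slack < 0), so the allocation is not in the core

-10


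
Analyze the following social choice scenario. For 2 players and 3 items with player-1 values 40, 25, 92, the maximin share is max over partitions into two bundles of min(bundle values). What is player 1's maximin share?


Step 1: Item values = 40, 25, 92
Step 2: Enumerate all 2-bundle partitions and take the smaller bundle:
  Partition 1: {40} vs {25,92} -> bundles 40, 117; min = 40
  Partition 2: {25} vs {40,92} -> bundles 25, 132; min = 25
  Partition 3: {92} vs {40,25} -> bundles 92, 65; min = 65
Step 3: MMS = max(40, 25, 65) = 65

65


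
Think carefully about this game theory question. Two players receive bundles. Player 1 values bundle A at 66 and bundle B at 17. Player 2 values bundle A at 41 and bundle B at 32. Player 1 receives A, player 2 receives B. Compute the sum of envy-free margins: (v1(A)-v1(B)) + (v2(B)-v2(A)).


Step 1: Player 1's margin = v1(A) - v1(B) = 66 - 17 = 49
Step 2: Player 2's margin = v2(B) - v2(A) = 32 - 41 = -9
Step 3: Total margin = 49 + -9 = 40

40


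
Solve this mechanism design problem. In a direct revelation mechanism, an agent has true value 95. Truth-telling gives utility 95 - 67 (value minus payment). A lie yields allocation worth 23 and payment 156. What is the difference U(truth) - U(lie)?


Step 1: U(truth) = value - payment = 95 - 67 = 28
Step 2: U(lie) = allocation - payment = 23 - 156 = -133
Step 3: IC gap = 28 - (-133) = 161

161


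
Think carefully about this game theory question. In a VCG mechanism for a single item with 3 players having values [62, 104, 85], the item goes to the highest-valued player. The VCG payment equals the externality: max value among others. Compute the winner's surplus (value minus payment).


Step 1: The winner is the agent with the highest value: agent 1 with value 104
Step 2: Values of other agents: [62, 85]
Step 3: VCG payment = max of others' values = 85
Step 4: Surplus = 104 - 85 = 19

19


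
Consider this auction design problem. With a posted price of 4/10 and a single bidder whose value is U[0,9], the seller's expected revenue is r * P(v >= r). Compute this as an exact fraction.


Step 1: Posted price r = 2/5, value support [0,9]
Step 2: P(v >= r) = (9 - 2/5)/9 = 43/45
Step 3: Expected revenue = r * P(v >= r) = 2/5 * 43/45
Step 4: Revenue = 86/225

86/225


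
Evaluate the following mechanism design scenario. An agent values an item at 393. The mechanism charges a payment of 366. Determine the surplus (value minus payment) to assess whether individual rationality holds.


Step 1: Surplus = value - payment = 393 - 366 = 27
Step 2: IR is satisfied (surplus >= 0)

27


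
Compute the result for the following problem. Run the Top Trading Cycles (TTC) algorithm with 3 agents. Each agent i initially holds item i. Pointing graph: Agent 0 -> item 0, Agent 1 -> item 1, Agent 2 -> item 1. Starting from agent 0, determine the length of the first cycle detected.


Step 1: Trace the pointer graph from agent 0: 0 -> 0
Step 2: A cycle is detected when we revisit agent 0
Step 3: The cycle is: 0 -> 0
Step 4: Cycle length = 1

1


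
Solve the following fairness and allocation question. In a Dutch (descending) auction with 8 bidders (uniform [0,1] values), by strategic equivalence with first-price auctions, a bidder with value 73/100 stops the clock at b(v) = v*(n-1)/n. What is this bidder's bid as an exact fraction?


Step 1: Dutch auctions are strategically equivalent to first-price auctions
Step 2: The equilibrium bid is b(v) = v*(n-1)/n
Step 3: b = 73/100 * 7/8
Step 4: b = 511/800

511/800


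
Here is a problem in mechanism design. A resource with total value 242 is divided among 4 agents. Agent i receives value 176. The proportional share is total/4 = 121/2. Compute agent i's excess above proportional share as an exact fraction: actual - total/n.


Step 1: Proportional share = 242/4 = 121/2
Step 2: Agent's actual allocation = 176
Step 3: Excess = 176 - 121/2 = 231/2

231/2


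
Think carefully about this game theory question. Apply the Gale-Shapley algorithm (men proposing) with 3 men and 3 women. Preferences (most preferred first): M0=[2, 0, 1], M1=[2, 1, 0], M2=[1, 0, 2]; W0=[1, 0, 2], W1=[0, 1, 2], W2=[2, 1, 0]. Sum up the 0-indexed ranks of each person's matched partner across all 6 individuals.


Step 1: Run Gale-Shapley (men propose, women hold best offer):
  M0 proposes to W2; she accepts
  M1 proposes to W2; she switches from M0
  M2 proposes to W1; she accepts
  M0 proposes to W0; she accepts
Step 2: Final matching: W0-M0, W1-M2, W2-M1
Step 3: 0-indexed ranks (man's rank of his match, then woman's): 1 + 1 + 0 + 2 + 0 + 1
Step 4: Total rank sum = 5

5


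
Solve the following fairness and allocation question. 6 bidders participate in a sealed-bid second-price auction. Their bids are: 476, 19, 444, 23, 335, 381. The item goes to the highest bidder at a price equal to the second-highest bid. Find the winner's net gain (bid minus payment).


Step 1: Sort bids in descending order: 476, 444, 381, 335, 23, 19
Step 2: The winning bid is the highest: 476
Step 3: The payment equals the second-highest bid: 444
Step 4: Surplus = winner's bid - payment = 476 - 444 = 32

32


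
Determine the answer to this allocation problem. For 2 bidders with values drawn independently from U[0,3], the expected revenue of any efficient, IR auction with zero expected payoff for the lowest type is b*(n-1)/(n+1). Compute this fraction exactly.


Step 1: By Revenue Equivalence, expected revenue = b*(n-1)/(n+1)
Step 2: Substituting n = 2, b = 3
Step 3: Revenue = 3*(2-1)/(2+1) = 3*1/3
Step 4: Revenue = 3/3 = 1

1


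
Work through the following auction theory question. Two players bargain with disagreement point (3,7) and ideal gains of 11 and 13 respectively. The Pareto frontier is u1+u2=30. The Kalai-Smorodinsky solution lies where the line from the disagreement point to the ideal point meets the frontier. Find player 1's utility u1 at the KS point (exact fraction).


Step 1: At the KS point, (u1-d1)/r1 = (u2-d2)/r2 = t and u1+u2 = 30
Step 2: u1 = d1 + r1*t and u2 = d2 + r2*t, so (d1 + r1*t) + (d2 + r2*t) = 30
Step 3: t = (30 - 3 - 7)/(11 + 13) = 20/24 = 5/6
Step 4: u1 = d1 + r1*t = 3 + 11 * 5/6 = 73/6
Step 5: (Check: u2 = d2 + r2*t = 107/6; u1+u2 = 73/6 + 107/6 = 30, on the frontier.)

73/6


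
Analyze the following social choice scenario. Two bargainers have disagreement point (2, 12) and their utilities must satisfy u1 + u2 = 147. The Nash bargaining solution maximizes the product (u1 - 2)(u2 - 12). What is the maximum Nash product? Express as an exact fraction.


Step 1: The Nash solution splits surplus symmetrically above the disagreement point
Step 2: u1 = (total + d1 - d2)/2 = (147 + 2 - 12)/2 = 137/2
Step 3: u2 = (total - d1 + d2)/2 = (147 - 2 + 12)/2 = 157/2
Step 4: Nash product = (137/2 - 2) * (157/2 - 12)
Step 5: = 133/2 * 133/2 = 17689/4

17689/4


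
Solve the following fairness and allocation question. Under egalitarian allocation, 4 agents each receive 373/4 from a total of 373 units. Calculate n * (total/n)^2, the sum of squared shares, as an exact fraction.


Step 1: Each agent's share = 373/4
Step 2: Square of each share = (373/4)^2 = 139129/16
Step 3: Sum of squares = 4 * 139129/16 = 139129/4

139129/4


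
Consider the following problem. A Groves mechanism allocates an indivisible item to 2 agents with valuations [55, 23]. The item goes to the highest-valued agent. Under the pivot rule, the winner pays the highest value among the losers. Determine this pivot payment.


Step 1: The efficient winner is agent 0 with value 55
Step 2: Other agents' values: [23]
Step 3: Pivot payment = max(others) = 23
Step 4: The winner pays 23

23


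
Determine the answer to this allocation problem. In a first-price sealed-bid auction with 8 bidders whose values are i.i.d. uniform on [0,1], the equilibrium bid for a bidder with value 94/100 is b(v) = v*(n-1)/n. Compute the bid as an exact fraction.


Step 1: The symmetric BNE bidding function is b(v) = v * (n-1) / n
Step 2: Substitute v = 47/50 and n = 8
Step 3: b = 47/50 * 7/8
Step 4: b = 329/400

329/400


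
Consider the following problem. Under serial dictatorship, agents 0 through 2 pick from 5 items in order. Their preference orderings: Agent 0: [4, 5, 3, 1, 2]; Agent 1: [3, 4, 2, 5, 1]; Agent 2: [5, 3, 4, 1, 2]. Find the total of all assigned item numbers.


Step 1: Agent 0 picks item 4
Step 2: Agent 1 picks item 3
Step 3: Agent 2 picks item 5
Step 4: Sum = 4 + 3 + 5 = 12

12


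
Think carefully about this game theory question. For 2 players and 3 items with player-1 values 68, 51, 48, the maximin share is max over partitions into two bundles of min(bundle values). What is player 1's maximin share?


Step 1: Item values = 68, 51, 48
Step 2: Enumerate all 2-bundle partitions and take the smaller bundle:
  Partition 1: {68} vs {51,48} -> bundles 68, 99; min = 68
  Partition 2: {51} vs {68,48} -> bundles 51, 116; min = 51
  Partition 3: {48} vs {68,51} -> bundles 48, 119; min = 48
Step 3: MMS = max(68, 51, 48) = 68

68


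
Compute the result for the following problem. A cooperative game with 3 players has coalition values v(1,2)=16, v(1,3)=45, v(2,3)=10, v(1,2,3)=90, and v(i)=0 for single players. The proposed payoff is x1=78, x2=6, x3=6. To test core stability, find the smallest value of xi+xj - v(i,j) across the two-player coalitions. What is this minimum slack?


Step 1: Slack for coalition (1,2): x1+x2 - v12 = 84 - 16 = 68
Step 2: Slack for coalition (1,3): x1+x3 - v13 = 84 - 45 = 39
Step 3: Slack for coalition (2,3): x2+x3 - v23 = 12 - 10 = 2
Step 4: Minimum slack = min(68, 39, 2) = 2, attained by (2,3); no pair can gain by deviating, so the allocation is in the core

2


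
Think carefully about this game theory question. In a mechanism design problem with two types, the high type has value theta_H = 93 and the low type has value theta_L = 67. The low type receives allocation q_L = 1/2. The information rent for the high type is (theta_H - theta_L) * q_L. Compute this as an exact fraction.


Step 1: theta_H - theta_L = 93 - 67 = 26
Step 2: Information rent = (theta_H - theta_L) * q_L
Step 3: = 26 * 1/2
Step 4: = 13

13


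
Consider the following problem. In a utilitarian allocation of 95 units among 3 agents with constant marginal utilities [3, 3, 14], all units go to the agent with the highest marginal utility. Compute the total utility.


Step 1: The marginal utilities are [3, 3, 14]
Step 2: The highest marginal utility is 14
Step 3: All 95 units go to that agent
Step 4: Total utility = 14 * 95 = 1330

1330


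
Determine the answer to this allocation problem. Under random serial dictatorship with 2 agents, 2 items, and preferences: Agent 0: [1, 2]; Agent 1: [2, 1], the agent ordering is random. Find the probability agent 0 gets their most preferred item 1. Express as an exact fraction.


Step 1: Agent 0 wants item 1
Step 2: There are 2 possible orderings of agents
Step 3: In 2 orderings, agent 0 gets item 1
Step 4: Probability = 2/2 = 1

1


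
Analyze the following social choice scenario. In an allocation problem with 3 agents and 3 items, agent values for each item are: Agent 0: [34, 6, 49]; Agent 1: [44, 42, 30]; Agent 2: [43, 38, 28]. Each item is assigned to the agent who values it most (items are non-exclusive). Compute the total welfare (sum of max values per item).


Step 1: For each item, find the maximum value among all agents.
Step 2: Item 0 -> Agent 1 (value 44)
Step 3: Item 1 -> Agent 1 (value 42)
Step 4: Item 2 -> Agent 0 (value 49)
Step 5: Total welfare = 44 + 42 + 49 = 135

135


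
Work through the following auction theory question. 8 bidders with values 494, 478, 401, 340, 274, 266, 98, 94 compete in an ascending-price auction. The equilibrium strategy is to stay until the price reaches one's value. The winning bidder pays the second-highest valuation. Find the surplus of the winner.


Step 1: Identify the highest value: 494
Step 2: Identify the second-highest value: 478
Step 3: The final price = second-highest value = 478
Step 4: Surplus = 494 - 478 = 16

16


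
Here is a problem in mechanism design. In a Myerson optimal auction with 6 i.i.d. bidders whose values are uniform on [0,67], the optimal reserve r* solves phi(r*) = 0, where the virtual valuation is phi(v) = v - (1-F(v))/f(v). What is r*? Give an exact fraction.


Step 1: For U[0,67], F(v) = v/67 and f(v) = 1/67
Step 2: phi(v) = v - (1 - v/67)/(1/67) = v - (67 - v) = 2v - 67
Step 3: Set phi(r*) = 0: 2r* - 67 = 0
Step 4: r* = 67/2 (the number of bidders n = 6 does not enter)

67/2


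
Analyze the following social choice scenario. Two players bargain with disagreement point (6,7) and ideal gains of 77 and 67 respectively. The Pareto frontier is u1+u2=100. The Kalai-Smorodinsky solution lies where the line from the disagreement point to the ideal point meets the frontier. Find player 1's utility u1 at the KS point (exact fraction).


Step 1: At the KS point, (u1-d1)/r1 = (u2-d2)/r2 = t and u1+u2 = 100
Step 2: u1 = d1 + r1*t and u2 = d2 + r2*t, so (d1 + r1*t) + (d2 + r2*t) = 100
Step 3: t = (100 - 6 - 7)/(77 + 67) = 87/144 = 29/48
Step 4: u1 = d1 + r1*t = 6 + 77 * 29/48 = 2521/48
Step 5: (Check: u2 = d2 + r2*t = 2279/48; u1+u2 = 2521/48 + 2279/48 = 100, on the frontier.)

2521/48


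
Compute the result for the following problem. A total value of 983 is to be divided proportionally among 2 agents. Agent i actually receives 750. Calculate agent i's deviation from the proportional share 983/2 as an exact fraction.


Step 1: Proportional share = 983/2
Step 2: Agent's actual allocation = 750
Step 3: Excess = 750 - 983/2 = 517/2

517/2


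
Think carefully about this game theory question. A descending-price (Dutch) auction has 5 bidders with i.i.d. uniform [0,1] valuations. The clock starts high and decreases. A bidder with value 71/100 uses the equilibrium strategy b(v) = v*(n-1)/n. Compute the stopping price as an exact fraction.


Step 1: Dutch auctions are strategically equivalent to first-price auctions
Step 2: The equilibrium bid is b(v) = v*(n-1)/n
Step 3: b = 71/100 * 4/5
Step 4: b = 71/125

71/125


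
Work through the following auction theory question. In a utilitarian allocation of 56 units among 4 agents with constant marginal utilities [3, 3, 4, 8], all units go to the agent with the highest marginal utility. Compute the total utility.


Step 1: The marginal utilities are [3, 3, 4, 8]
Step 2: The highest marginal utility is 8
Step 3: All 56 units go to that agent
Step 4: Total utility = 8 * 56 = 448

448


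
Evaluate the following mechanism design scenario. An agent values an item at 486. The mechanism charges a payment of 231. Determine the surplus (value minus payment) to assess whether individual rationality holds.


Step 1: Surplus = value - payment = 486 - 231 = 255
Step 2: IR is satisfied (surplus >= 0)

255


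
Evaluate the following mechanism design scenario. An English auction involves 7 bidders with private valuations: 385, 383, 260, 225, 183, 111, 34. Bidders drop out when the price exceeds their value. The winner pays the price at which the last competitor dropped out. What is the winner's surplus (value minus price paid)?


Step 1: Identify the highest value: 385
Step 2: Identify the second-highest value: 383
Step 3: The final price = second-highest value = 383
Step 4: Surplus = 385 - 383 = 2

2


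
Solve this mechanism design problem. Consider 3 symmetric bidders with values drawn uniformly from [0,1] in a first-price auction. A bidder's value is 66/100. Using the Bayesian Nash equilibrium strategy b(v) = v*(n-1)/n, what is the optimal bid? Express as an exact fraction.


Step 1: The symmetric BNE bidding function is b(v) = v * (n-1) / n
Step 2: Substitute v = 33/50 and n = 3
Step 3: b = 33/50 * 2/3
Step 4: b = 11/25

11/25


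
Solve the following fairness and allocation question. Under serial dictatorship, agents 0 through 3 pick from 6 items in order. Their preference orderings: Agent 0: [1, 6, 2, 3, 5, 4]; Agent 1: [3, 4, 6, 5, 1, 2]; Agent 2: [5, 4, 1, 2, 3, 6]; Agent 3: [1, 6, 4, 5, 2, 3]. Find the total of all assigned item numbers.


Step 1: Agent 0 picks item 1
Step 2: Agent 1 picks item 3
Step 3: Agent 2 picks item 5
Step 4: Agent 3 picks item 6
Step 5: Sum = 1 + 3 + 5 + 6 = 15

15
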